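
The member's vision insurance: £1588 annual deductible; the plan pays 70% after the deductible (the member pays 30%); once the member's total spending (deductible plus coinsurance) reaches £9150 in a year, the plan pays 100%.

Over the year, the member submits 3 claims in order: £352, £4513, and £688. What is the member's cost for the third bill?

Claim 1 — £352: fully absorbed by the deductible. Member owes £352 (running OOP £352).
Claim 2 — £4513: deductible takes £1236, £3277 remains; coinsurance £3277 × 30% = £983.10. Member pays £2219.10; OOP now £2571.10.
Claim 3 — £688: deductible met; 30% of £688 = £206.40. Cost to member: £206.40. OOP to date £2777.50.

£206.40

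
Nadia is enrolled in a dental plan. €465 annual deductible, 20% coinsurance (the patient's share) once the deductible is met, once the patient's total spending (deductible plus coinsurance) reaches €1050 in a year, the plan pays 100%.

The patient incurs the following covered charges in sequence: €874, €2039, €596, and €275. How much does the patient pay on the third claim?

Claim 1 — €874: deductible takes €465, €409 remains; 20% of €409 = €81.80. Cost to patient: €546.80. OOP to date €546.80.
Claim 2 — €2039: 20% coinsurance on €2039 = €407.80. Patient pays €407.80; OOP now €954.60.
Claim 3 — €596: 20% coinsurance on €596 = €119.20. Adding that to €954.60 gives €1073.80, past the €1050 cap; patient pays only €1050 − €954.60 = €95.40.

€95.40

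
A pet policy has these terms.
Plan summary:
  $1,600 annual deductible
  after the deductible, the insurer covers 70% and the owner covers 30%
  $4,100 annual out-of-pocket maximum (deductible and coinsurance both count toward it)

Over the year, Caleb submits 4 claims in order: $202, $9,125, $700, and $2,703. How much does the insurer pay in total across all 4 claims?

Claim 1 ($202): fully absorbed by the deductible. Owner pays $202; OOP now $202. Insurer: $202 − $202 = $0.
Claim 2 ($9,125): $1,398 finishes the deductible; $7,727 goes to coinsurance; 30% of $7,727 = $2,318.10. Owner owes $3,716.10 (running OOP $3,918.10). Insurer: $9,125 − $3,716.10 = $5,408.90.
Claim 3 ($700): deductible met; 30% of $700 = $210. That would push OOP to $4,128.10, over the $4,100 cap, so owner pays $4,100 − $3,918.10 = $181.90. Insurer: $700 − $181.90 = $518.10.
Claim 4 ($2,703): 30% coinsurance on $2,703 = $810.90. Adding that to $4,100 gives $4,910.90, past the $4,100 cap; owner pays only $4,100 − $4,100 = $0. Insurer: $2,703 − $0 = $2,703.
Insurer total = bills − owner's total = $12,730 − $4,100 = $8,630.

$8,630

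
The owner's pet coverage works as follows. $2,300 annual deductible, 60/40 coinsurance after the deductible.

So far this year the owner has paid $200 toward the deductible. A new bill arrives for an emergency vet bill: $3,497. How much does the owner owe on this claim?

Deductible still to meet: $2,300 − $200 = $2,100.
After the $2,100 deductible portion, $3,497 − $2,100 = $1,397 is subject to coinsurance.
40% of $1,397 = $558.80 falls to the owner.
That puts the owner's cost at $2,100 + $558.80 = $2,658.80.

$2,658.80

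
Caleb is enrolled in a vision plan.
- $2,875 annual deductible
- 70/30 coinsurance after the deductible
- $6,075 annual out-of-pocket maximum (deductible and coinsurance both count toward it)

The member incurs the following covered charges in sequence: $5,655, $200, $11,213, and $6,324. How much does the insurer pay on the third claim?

Claim 1 — $5,655: deductible takes $2,875, $2,780 remains; member's 30% is $834. Member pays $3,709; OOP now $3,709. Plan pays $5,655 − $3,709 = $1,946.
Claim 2 — $200: deductible already satisfied, so member's share is 30% × $200 = $60. Member owes $60 (running OOP $3,769). Plan pays $200 − $60 = $140.
Claim 3 — $11,213: 30% coinsurance on $11,213 = $3,363.90. That would push OOP to $7,132.90, over the $6,075 cap, so member pays $6,075 − $3,769 = $2,306. Insurer: $11,213 − $2,306 = $8,907.

$8,907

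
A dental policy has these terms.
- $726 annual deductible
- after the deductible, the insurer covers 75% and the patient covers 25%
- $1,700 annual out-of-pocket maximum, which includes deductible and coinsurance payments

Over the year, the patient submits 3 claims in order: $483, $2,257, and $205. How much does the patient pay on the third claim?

Claim 1 ($483): fully absorbed by the deductible. Patient owes $483 (running OOP $483).
Claim 2 ($2,257): $243 finishes the deductible; $2,014 goes to coinsurance; coinsurance $2,014 × 25% = $503.50. Patient pays $746.50; OOP now $1,229.50.
Claim 3 ($205): 25% coinsurance on $205 = $51.25. Patient pays $51.25; OOP now $1,280.75.

$51.25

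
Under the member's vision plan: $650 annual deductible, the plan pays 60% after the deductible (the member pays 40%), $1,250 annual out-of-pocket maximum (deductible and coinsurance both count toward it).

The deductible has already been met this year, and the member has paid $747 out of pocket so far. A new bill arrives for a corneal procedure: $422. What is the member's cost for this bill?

$168.80

The deductible is already satisfied, so the full bill goes to coinsurance.
Coinsurance: $422 × 40% = $168.80.
Year-to-date out-of-pocket becomes $747 + $168.80 = $915.80, still under the $1,250 maximum, so no cap applies.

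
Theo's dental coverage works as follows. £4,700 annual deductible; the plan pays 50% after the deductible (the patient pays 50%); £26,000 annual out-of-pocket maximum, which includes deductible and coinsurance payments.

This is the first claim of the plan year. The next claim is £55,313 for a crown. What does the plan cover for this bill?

£29,313

Deductible not yet touched, so the first £4,700 of the bill goes to the deductible.
After the £4,700 deductible portion, £55,313 − £4,700 = £50,613 is subject to coinsurance.
Coinsurance: £50,613 × 50% = £25,306.50.
So the patient owes £4,700 + £25,306.50 = £30,006.50 before any cap.
Year-to-date out-of-pocket would reach £0 + £30,006.50 = £30,006.50, above the £26,000 maximum, so the patient pays only £26,000 − £0 = £26,000.
Insurer pays the balance: £55,313 − £26,000 = £29,313.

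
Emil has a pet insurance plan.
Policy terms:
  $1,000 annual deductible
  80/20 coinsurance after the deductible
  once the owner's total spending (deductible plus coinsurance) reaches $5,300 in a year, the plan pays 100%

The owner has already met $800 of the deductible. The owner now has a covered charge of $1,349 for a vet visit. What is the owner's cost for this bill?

$429.80

$800 of the $1,000 deductible is already met, leaving $200.
That leaves $1,349 − $200 = $1,149 for coinsurance.
Owner's 20% share of $1,149 is $229.80.
Owner responsibility before any cap: $200 + $229.80 = $429.80.
Total out-of-pocket so far would be $800 + $429.80 = $1,229.80, below the $5,300 cap — no reduction.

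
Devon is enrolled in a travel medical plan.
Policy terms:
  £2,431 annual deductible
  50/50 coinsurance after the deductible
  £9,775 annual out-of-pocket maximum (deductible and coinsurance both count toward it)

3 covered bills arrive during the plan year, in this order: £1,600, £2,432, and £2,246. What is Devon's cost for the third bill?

Claim 1 — £1,600: all of it applies to the deductible. Cost to traveler: £1,600. OOP to date £1,600.
Claim 2 — £2,432: £831 to deductible, leaving £1,601; 50% of £1,601 = £800.50. Cost to traveler: £1,631.50. OOP to date £3,231.50.
Claim 3 — £2,246: 50% coinsurance on £2,246 = £1,123. Traveler pays £1,123; OOP now £4,354.50.

£1,123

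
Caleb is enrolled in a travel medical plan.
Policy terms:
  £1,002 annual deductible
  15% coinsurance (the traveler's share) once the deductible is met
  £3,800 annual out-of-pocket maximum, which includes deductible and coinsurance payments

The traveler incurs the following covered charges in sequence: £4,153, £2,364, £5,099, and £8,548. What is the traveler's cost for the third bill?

£764.85

Claim 1 — £4,153: £1,002 to deductible, leaving £3,151; 15% of £3,151 = £472.65. Traveler owes £1,474.65 (running OOP £1,474.65).
Claim 2 — £2,364: deductible met; 15% of £2,364 = £354.60. Cost to traveler: £354.60. OOP to date £1,829.25.
Claim 3 — £5,099: 15% coinsurance on £5,099 = £764.85. Traveler owes £764.85 (running OOP £2,594.10).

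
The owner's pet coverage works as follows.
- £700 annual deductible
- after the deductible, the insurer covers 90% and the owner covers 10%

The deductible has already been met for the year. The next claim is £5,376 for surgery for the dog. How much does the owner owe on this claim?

£537.60

The deductible is already satisfied, so the full bill goes to coinsurance.
Coinsurance: £5,376 × 10% = £537.60.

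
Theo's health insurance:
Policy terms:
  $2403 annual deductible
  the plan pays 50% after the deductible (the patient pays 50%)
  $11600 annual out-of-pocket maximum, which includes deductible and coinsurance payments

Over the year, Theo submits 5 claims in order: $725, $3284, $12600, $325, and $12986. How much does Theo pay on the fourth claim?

$162.50

Claim 1 — $725: all of it applies to the deductible. Patient owes $725 (running OOP $725).
Claim 2 — $3284: deductible takes $1678, $1606 remains; patient's 50% is $803. Patient pays $2481; OOP now $3206.
Claim 3 — $12600: 50% coinsurance on $12600 = $6300. Cost to patient: $6300. OOP to date $9506.
Claim 4 — $325: 50% coinsurance on $325 = $162.50. Cost to patient: $162.50. OOP to date $9668.50.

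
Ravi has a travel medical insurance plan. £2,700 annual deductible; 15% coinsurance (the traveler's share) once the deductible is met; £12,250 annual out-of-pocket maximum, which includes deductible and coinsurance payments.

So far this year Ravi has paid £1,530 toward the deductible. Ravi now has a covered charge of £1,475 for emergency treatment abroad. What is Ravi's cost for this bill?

Remaining deductible: £2,700 − £1,530 = £1,170.
That leaves £1,475 − £1,170 = £305 for coinsurance.
Traveler's 15% share of £305 is £45.75.
Traveler responsibility before any cap: £1,170 + £45.75 = £1,215.75.
Cumulative spending £1,530 + £1,215.75 = £2,745.75 stays under the £12,250 maximum.

£1,215.75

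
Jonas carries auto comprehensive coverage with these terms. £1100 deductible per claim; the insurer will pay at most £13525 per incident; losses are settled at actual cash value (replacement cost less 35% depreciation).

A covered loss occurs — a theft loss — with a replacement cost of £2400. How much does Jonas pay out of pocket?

Depreciate 35%: the covered value is £2400 × 0.65 = £1560.
After the deductible, £1560 − £1100 = £460 remains.
£460 is within the £13525 limit, so the insurer pays £460.
Policyholder's share is the uncovered remainder: £2400 − £460 = £1940.

£1940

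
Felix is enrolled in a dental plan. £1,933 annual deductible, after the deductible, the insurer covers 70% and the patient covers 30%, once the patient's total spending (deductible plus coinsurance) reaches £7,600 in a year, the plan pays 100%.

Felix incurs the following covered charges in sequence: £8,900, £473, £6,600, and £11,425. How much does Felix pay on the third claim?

#1 (£8,900): deductible takes £1,933, £6,967 remains; 30% of £6,967 = £2,090.10. Cost to patient: £4,023.10. OOP to date £4,023.10.
#2 (£473): deductible met; 30% of £473 = £141.90. Patient owes £141.90 (running OOP £4,165).
#3 (£6,600): deductible met; 30% of £6,600 = £1,980. Patient owes £1,980 (running OOP £6,145).

£1,980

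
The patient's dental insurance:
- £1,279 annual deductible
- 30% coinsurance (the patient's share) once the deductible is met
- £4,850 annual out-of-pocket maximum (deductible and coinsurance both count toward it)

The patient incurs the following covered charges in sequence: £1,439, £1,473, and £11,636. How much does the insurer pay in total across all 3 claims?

Claim 1 — £1,439: £1,279 to deductible, leaving £160; coinsurance £160 × 30% = £48. Cost to patient: £1,327. OOP to date £1,327. Plan pays £1,439 − £1,327 = £112.
Claim 2 — £1,473: deductible met; 30% of £1,473 = £441.90. Cost to patient: £441.90. OOP to date £1,768.90. Plan pays £1,473 − £441.90 = £1,031.10.
Claim 3 — £11,636: deductible met; 30% of £11,636 = £3,490.80. That would push OOP to £5,259.70, over the £4,850 cap, so patient pays £4,850 − £1,768.90 = £3,081.10. Insurer: £11,636 − £3,081.10 = £8,554.90.
Insurer total = bills − patient's total = £14,548 − £4,850 = £9,698.

£9,698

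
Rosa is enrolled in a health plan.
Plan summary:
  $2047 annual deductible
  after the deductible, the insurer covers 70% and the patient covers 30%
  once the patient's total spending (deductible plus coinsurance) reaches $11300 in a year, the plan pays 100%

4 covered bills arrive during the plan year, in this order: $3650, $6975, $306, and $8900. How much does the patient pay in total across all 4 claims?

Bill 1, $3650: $2047 finishes the deductible; $1603 goes to coinsurance; patient's 30% is $480.90. Cost to patient: $2527.90. OOP to date $2527.90.
Bill 2, $6975: 30% coinsurance on $6975 = $2092.50. Cost to patient: $2092.50. OOP to date $4620.40.
Bill 3, $306: deductible met; 30% of $306 = $91.80. Patient pays $91.80; OOP now $4712.20.
Bill 4, $8900: deductible met; 30% of $8900 = $2670. Cost to patient: $2670. OOP to date $7382.20.
Total paid by the patient: $2527.90 + $2092.50 + $91.80 + $2670 = $7382.20.

$7382.20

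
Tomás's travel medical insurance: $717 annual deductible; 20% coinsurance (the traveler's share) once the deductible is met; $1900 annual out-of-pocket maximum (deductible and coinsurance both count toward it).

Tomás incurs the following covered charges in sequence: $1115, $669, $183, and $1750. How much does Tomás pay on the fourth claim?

Claim 1 — $1115: $717 finishes the deductible; $398 goes to coinsurance; coinsurance $398 × 20% = $79.60. Cost to traveler: $796.60. OOP to date $796.60.
Claim 2 — $669: 20% coinsurance on $669 = $133.80. Traveler pays $133.80; OOP now $930.40.
Claim 3 — $183: deductible already satisfied, so traveler's share is 20% × $183 = $36.60. Cost to traveler: $36.60. OOP to date $967.
Claim 4 — $1750: deductible met; 20% of $1750 = $350. Cost to traveler: $350. OOP to date $1317.

$350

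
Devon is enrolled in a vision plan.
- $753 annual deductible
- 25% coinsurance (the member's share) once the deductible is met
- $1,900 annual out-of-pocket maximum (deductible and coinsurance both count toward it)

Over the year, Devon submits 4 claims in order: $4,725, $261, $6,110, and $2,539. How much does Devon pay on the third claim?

$88.75

Claim 1 — $4,725: deductible takes $753, $3,972 remains; 25% of $3,972 = $993. Member owes $1,746 (running OOP $1,746).
Claim 2 — $261: 25% coinsurance on $261 = $65.25. Member pays $65.25; OOP now $1,811.25.
Claim 3 — $6,110: 25% coinsurance on $6,110 = $1,527.50. OOP would hit $3,338.75 > $1,900, so the cap limits the member to $1,900 − $1,811.25 = $88.75.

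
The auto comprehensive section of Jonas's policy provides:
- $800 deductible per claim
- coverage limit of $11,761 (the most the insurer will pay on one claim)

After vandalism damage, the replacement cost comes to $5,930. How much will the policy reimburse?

$5,130

Subtract the deductible: $5,930 − $800 = $5,130.
That's under the $11,761 cap, so the insurer reimburses the full $5,130.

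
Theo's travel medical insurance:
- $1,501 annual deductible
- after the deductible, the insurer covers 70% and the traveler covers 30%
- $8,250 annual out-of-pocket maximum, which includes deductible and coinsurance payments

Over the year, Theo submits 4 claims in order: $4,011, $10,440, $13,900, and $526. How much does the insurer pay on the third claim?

$11,036

#1 ($4,011): deductible takes $1,501, $2,510 remains; traveler's 30% is $753. Traveler pays $2,254; OOP now $2,254. Plan pays $4,011 − $2,254 = $1,757.
#2 ($10,440): deductible already satisfied, so traveler's share is 30% × $10,440 = $3,132. Cost to traveler: $3,132. OOP to date $5,386. Plan pays $10,440 − $3,132 = $7,308.
#3 ($13,900): deductible already satisfied, so traveler's share is 30% × $13,900 = $4,170. Adding that to $5,386 gives $9,556, past the $8,250 cap; traveler pays only $8,250 − $5,386 = $2,864. Plan pays $13,900 − $2,864 = $11,036.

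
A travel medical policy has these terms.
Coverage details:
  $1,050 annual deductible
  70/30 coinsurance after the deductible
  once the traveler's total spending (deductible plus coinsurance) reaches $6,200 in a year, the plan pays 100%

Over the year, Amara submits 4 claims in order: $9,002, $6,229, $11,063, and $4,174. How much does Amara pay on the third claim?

Claim 1 ($9,002): deductible takes $1,050, $7,952 remains; 30% of $7,952 = $2,385.60. Traveler pays $3,435.60; OOP now $3,435.60.
Claim 2 ($6,229): deductible already satisfied, so traveler's share is 30% × $6,229 = $1,868.70. Traveler owes $1,868.70 (running OOP $5,304.30).
Claim 3 ($11,063): deductible met; 30% of $11,063 = $3,318.90. OOP would hit $8,623.20 > $6,200, so the cap limits the traveler to $6,200 − $5,304.30 = $895.70.

$895.70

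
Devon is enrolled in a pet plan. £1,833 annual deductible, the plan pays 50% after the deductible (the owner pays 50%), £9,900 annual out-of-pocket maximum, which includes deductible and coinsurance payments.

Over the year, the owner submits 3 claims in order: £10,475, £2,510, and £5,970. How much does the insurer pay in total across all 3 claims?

#1 (£10,475): £1,833 finishes the deductible; £8,642 goes to coinsurance; coinsurance £8,642 × 50% = £4,321. Cost to owner: £6,154. OOP to date £6,154. Plan pays £10,475 − £6,154 = £4,321.
#2 (£2,510): deductible already satisfied, so owner's share is 50% × £2,510 = £1,255. Cost to owner: £1,255. OOP to date £7,409. Plan pays £2,510 − £1,255 = £1,255.
#3 (£5,970): deductible met; 50% of £5,970 = £2,985. That would push OOP to £10,394, over the £9,900 cap, so owner pays £9,900 − £7,409 = £2,491. Plan pays £5,970 − £2,491 = £3,479.
Insurer total = bills − owner's total = £18,955 − £9,900 = £9,055.

£9,055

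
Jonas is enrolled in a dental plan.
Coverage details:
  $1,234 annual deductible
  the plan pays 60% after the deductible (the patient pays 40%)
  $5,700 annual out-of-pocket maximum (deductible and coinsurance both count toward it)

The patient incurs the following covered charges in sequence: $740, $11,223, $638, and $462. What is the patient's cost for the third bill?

$174.40

Claim 1 — $740: entire amount goes to the deductible. Patient owes $740 (running OOP $740).
Claim 2 — $11,223: deductible takes $494, $10,729 remains; coinsurance $10,729 × 40% = $4,291.60. Cost to patient: $4,785.60. OOP to date $5,525.60.
Claim 3 — $638: deductible already satisfied, so patient's share is 40% × $638 = $255.20. OOP would hit $5,780.80 > $5,700, so the cap limits the patient to $5,700 − $5,525.60 = $174.40.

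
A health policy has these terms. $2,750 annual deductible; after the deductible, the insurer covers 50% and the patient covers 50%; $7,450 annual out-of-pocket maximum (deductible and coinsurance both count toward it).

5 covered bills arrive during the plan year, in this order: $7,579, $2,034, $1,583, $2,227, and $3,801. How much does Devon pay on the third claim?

Claim 1 ($7,579): $2,750 finishes the deductible; $4,829 goes to coinsurance; patient's 50% is $2,414.50. Patient owes $5,164.50 (running OOP $5,164.50).
Claim 2 ($2,034): deductible already satisfied, so patient's share is 50% × $2,034 = $1,017. Cost to patient: $1,017. OOP to date $6,181.50.
Claim 3 ($1,583): deductible already satisfied, so patient's share is 50% × $1,583 = $791.50. Patient owes $791.50 (running OOP $6,973).

$791.50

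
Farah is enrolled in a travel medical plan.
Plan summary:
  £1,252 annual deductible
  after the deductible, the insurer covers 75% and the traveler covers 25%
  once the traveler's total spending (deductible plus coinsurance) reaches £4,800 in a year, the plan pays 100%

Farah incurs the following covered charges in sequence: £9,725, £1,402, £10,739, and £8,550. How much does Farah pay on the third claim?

Claim 1 — £9,725: deductible takes £1,252, £8,473 remains; traveler's 25% is £2,118.25. Traveler pays £3,370.25; OOP now £3,370.25.
Claim 2 — £1,402: deductible met; 25% of £1,402 = £350.50. Traveler pays £350.50; OOP now £3,720.75.
Claim 3 — £10,739: 25% coinsurance on £10,739 = £2,684.75. Adding that to £3,720.75 gives £6,405.50, past the £4,800 cap; traveler pays only £4,800 − £3,720.75 = £1,079.25.

£1,079.25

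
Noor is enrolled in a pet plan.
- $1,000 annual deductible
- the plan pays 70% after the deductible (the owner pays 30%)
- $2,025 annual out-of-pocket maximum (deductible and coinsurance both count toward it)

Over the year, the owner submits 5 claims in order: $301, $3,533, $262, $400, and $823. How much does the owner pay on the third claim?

Claim 1 ($301): fully absorbed by the deductible. Owner owes $301 (running OOP $301).
Claim 2 ($3,533): deductible takes $699, $2,834 remains; 30% of $2,834 = $850.20. Owner owes $1,549.20 (running OOP $1,850.20).
Claim 3 ($262): deductible met; 30% of $262 = $78.60. Cost to owner: $78.60. OOP to date $1,928.80.

$78.60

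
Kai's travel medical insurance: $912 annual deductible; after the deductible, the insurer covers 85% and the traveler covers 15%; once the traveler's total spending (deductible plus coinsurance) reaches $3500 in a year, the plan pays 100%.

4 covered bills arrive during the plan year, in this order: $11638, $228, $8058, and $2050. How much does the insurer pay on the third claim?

$7113.10

Bill 1, $11638: $912 finishes the deductible; $10726 goes to coinsurance; traveler's 15% is $1608.90. Cost to traveler: $2520.90. OOP to date $2520.90. Insurer: $11638 − $2520.90 = $9117.10.
Bill 2, $228: 15% coinsurance on $228 = $34.20. Cost to traveler: $34.20. OOP to date $2555.10. Insurer: $228 − $34.20 = $193.80.
Bill 3, $8058: 15% coinsurance on $8058 = $1208.70. Adding that to $2555.10 gives $3763.80, past the $3500 cap; traveler pays only $3500 − $2555.10 = $944.90. Plan pays $8058 − $944.90 = $7113.10.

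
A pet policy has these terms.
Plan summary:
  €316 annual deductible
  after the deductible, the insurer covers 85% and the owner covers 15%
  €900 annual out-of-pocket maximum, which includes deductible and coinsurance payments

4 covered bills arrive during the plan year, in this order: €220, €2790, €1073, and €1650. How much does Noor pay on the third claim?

Bill 1, €220: fully absorbed by the deductible. Owner owes €220 (running OOP €220).
Bill 2, €2790: €96 finishes the deductible; €2694 goes to coinsurance; coinsurance €2694 × 15% = €404.10. Cost to owner: €500.10. OOP to date €720.10.
Bill 3, €1073: deductible already satisfied, so owner's share is 15% × €1073 = €160.95. Cost to owner: €160.95. OOP to date €881.05.

€160.95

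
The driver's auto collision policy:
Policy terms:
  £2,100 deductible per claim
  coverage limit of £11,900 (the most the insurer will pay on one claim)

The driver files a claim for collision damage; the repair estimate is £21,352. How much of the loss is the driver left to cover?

Less the £2,100 deductible: £21,352 − £2,100 = £19,252.
£19,252 exceeds the £11,900 limit, so the insurer pays the limit: £11,900.
Out of pocket: £21,352 − £11,900 = £9,452.

£9,452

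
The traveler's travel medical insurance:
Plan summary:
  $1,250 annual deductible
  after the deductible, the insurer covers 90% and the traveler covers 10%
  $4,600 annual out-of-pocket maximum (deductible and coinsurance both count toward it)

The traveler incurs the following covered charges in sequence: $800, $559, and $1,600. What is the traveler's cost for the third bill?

Bill 1, $800: all of it applies to the deductible. Traveler pays $800; OOP now $800.
Bill 2, $559: $450 finishes the deductible; $109 goes to coinsurance; 10% of $109 = $10.90. Traveler owes $460.90 (running OOP $1,260.90).
Bill 3, $1,600: 10% coinsurance on $1,600 = $160. Cost to traveler: $160. OOP to date $1,420.90.

$160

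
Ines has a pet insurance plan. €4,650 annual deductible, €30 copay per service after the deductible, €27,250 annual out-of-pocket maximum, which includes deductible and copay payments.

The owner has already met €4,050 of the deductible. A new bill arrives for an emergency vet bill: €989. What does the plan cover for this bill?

€4,050 of the €4,650 deductible is already met, leaving €600.
The remaining €389 (= €989 − €600) moves to the copay.
Copay on this service: €30.
So the owner owes €600 + €30 = €630 before any cap.
Cumulative spending €4,050 + €630 = €4,680 stays under the €27,250 maximum.
Insurer pays the balance: €989 − €630 = €359.

€359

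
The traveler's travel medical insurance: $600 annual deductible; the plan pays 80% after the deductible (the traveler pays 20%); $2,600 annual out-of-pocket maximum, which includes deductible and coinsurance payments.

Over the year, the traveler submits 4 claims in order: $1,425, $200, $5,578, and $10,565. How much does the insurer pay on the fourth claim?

$9,885.60

#1 ($1,425): $600 finishes the deductible; $825 goes to coinsurance; coinsurance $825 × 20% = $165. Traveler owes $765 (running OOP $765). Plan pays $1,425 − $765 = $660.
#2 ($200): deductible met; 20% of $200 = $40. Traveler owes $40 (running OOP $805). Plan pays $200 − $40 = $160.
#3 ($5,578): deductible met; 20% of $5,578 = $1,115.60. Cost to traveler: $1,115.60. OOP to date $1,920.60. Insurer: $5,578 − $1,115.60 = $4,462.40.
#4 ($10,565): deductible met; 20% of $10,565 = $2,113. That would push OOP to $4,033.60, over the $2,600 cap, so traveler pays $2,600 − $1,920.60 = $679.40. Insurer: $10,565 − $679.40 = $9,885.60.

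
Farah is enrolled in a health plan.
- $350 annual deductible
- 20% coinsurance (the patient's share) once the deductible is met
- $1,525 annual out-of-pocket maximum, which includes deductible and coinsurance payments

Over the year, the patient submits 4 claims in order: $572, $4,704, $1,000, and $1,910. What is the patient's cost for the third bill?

Bill 1, $572: $350 finishes the deductible; $222 goes to coinsurance; patient's 20% is $44.40. Patient pays $394.40; OOP now $394.40.
Bill 2, $4,704: 20% coinsurance on $4,704 = $940.80. Patient owes $940.80 (running OOP $1,335.20).
Bill 3, $1,000: 20% coinsurance on $1,000 = $200. Adding that to $1,335.20 gives $1,535.20, past the $1,525 cap; patient pays only $1,525 − $1,335.20 = $189.80.

$189.80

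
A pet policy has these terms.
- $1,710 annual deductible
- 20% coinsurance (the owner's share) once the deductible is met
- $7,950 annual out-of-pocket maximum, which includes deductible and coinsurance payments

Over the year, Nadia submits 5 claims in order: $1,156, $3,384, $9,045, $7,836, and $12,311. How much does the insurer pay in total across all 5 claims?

$25,782

#1 ($1,156): all of it applies to the deductible. Cost to owner: $1,156. OOP to date $1,156. Plan pays $1,156 − $1,156 = $0.
#2 ($3,384): deductible takes $554, $2,830 remains; 20% of $2,830 = $566. Cost to owner: $1,120. OOP to date $2,276. Insurer: $3,384 − $1,120 = $2,264.
#3 ($9,045): 20% coinsurance on $9,045 = $1,809. Owner pays $1,809; OOP now $4,085. Insurer: $9,045 − $1,809 = $7,236.
#4 ($7,836): 20% coinsurance on $7,836 = $1,567.20. Owner pays $1,567.20; OOP now $5,652.20. Plan pays $7,836 − $1,567.20 = $6,268.80.
#5 ($12,311): deductible met; 20% of $12,311 = $2,462.20. That would push OOP to $8,114.40, over the $7,950 cap, so owner pays $7,950 − $5,652.20 = $2,297.80. Plan pays $12,311 − $2,297.80 = $10,013.20.
Insurer total = bills − owner's total = $33,732 − $7,950 = $25,782.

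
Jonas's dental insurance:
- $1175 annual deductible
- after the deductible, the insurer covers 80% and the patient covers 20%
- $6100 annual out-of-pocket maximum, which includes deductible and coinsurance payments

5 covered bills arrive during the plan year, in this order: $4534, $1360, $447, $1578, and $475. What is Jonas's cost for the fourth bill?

$315.60

Bill 1, $4534: $1175 finishes the deductible; $3359 goes to coinsurance; coinsurance $3359 × 20% = $671.80. Patient pays $1846.80; OOP now $1846.80.
Bill 2, $1360: deductible met; 20% of $1360 = $272. Patient pays $272; OOP now $2118.80.
Bill 3, $447: 20% coinsurance on $447 = $89.40. Patient pays $89.40; OOP now $2208.20.
Bill 4, $1578: deductible already satisfied, so patient's share is 20% × $1578 = $315.60. Cost to patient: $315.60. OOP to date $2523.80.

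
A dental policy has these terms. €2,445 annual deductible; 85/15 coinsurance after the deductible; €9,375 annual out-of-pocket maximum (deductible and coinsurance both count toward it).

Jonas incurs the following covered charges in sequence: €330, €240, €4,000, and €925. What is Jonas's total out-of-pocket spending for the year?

Claim 1 — €330: fully absorbed by the deductible. Patient pays €330; OOP now €330.
Claim 2 — €240: entire amount goes to the deductible. Patient pays €240; OOP now €570.
Claim 3 — €4,000: €1,875 to deductible, leaving €2,125; patient's 15% is €318.75. Patient pays €2,193.75; OOP now €2,763.75.
Claim 4 — €925: 15% coinsurance on €925 = €138.75. Patient owes €138.75 (running OOP €2,902.50).
Total paid by the patient: €330 + €240 + €2,193.75 + €138.75 = €2,902.50.

€2,902.50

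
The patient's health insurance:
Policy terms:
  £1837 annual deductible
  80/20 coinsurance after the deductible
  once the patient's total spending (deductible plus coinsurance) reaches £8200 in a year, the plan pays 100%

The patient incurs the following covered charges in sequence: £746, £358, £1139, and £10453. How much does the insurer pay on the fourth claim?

Claim 1 (£746): fully absorbed by the deductible. Cost to patient: £746. OOP to date £746. Plan pays £746 − £746 = £0.
Claim 2 (£358): fully absorbed by the deductible. Patient owes £358 (running OOP £1104). Insurer: £358 − £358 = £0.
Claim 3 (£1139): £733 to deductible, leaving £406; 20% of £406 = £81.20. Patient owes £814.20 (running OOP £1918.20). Insurer: £1139 − £814.20 = £324.80.
Claim 4 (£10453): 20% coinsurance on £10453 = £2090.60. Cost to patient: £2090.60. OOP to date £4008.80. Plan pays £10453 − £2090.60 = £8362.40.

£8362.40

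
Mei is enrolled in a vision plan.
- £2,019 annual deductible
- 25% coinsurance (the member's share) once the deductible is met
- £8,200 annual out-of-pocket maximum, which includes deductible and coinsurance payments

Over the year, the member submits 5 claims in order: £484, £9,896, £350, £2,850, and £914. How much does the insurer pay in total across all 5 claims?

£9,356.25

#1 (£484): entire amount goes to the deductible. Member pays £484; OOP now £484. Insurer: £484 − £484 = £0.
#2 (£9,896): £1,535 to deductible, leaving £8,361; 25% of £8,361 = £2,090.25. Cost to member: £3,625.25. OOP to date £4,109.25. Insurer: £9,896 − £3,625.25 = £6,270.75.
#3 (£350): deductible already satisfied, so member's share is 25% × £350 = £87.50. Member pays £87.50; OOP now £4,196.75. Plan pays £350 − £87.50 = £262.50.
#4 (£2,850): deductible already satisfied, so member's share is 25% × £2,850 = £712.50. Member pays £712.50; OOP now £4,909.25. Plan pays £2,850 − £712.50 = £2,137.50.
#5 (£914): deductible met; 25% of £914 = £228.50. Member pays £228.50; OOP now £5,137.75. Insurer: £914 − £228.50 = £685.50.
Insurer total: £0 + £6,270.75 + £262.50 + £2,137.50 + £685.50 = £9,356.25.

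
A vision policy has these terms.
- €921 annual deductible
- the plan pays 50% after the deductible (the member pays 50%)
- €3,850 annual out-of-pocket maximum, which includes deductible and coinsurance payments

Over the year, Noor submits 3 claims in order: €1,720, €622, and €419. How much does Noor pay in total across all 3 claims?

€1,841

Claim 1 — €1,720: €921 finishes the deductible; €799 goes to coinsurance; 50% of €799 = €399.50. Member owes €1,320.50 (running OOP €1,320.50).
Claim 2 — €622: deductible already satisfied, so member's share is 50% × €622 = €311. Cost to member: €311. OOP to date €1,631.50.
Claim 3 — €419: 50% coinsurance on €419 = €209.50. Member owes €209.50 (running OOP €1,841).
Summing the member's payments: €1,320.50 + €311 + €209.50 = €1,841.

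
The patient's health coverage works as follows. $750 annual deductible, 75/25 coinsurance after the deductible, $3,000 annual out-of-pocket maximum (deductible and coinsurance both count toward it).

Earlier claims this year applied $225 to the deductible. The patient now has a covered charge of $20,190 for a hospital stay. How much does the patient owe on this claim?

$2,775

$225 of the $750 deductible is already met, leaving $525.
The remaining $19,665 (= $20,190 − $525) moves to coinsurance.
Patient's 25% share of $19,665 is $4,916.25.
Patient responsibility before any cap: $525 + $4,916.25 = $5,441.25.
Adding $5,441.25 to the $225 already spent would give $5,666.25, which exceeds the $3,000 cap; the patient pays just $3,000 − $225 = $2,775.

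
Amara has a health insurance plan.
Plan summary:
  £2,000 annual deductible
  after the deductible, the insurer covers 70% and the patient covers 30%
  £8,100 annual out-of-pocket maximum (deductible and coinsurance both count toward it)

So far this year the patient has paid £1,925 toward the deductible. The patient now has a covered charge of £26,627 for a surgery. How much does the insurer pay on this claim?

£20,452

£1,925 of the £2,000 deductible is already met, leaving £75.
The remaining £26,552 (= £26,627 − £75) moves to coinsurance.
Coinsurance: £26,552 × 30% = £7,965.60.
That puts the patient's cost at £75 + £7,965.60 = £8,040.60 before any cap.
Year-to-date out-of-pocket would reach £1,925 + £8,040.60 = £9,965.60, above the £8,100 maximum, so the patient pays only £8,100 − £1,925 = £6,175.
The insurer covers the remainder: £26,627 − £6,175 = £20,452.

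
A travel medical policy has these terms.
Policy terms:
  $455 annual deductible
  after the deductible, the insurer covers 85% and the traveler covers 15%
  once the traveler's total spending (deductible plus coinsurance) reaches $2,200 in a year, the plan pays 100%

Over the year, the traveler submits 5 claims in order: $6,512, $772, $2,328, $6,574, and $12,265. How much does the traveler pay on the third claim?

$349.20

#1 ($6,512): deductible takes $455, $6,057 remains; traveler's 15% is $908.55. Traveler pays $1,363.55; OOP now $1,363.55.
#2 ($772): deductible already satisfied, so traveler's share is 15% × $772 = $115.80. Cost to traveler: $115.80. OOP to date $1,479.35.
#3 ($2,328): 15% coinsurance on $2,328 = $349.20. Traveler owes $349.20 (running OOP $1,828.55).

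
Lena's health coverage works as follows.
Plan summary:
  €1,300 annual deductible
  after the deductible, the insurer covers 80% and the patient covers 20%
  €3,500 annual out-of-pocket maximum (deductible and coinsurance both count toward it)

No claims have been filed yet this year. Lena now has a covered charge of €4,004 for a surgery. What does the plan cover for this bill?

Deductible not yet touched, so the first €1,300 of the bill goes to the deductible.
That leaves €4,004 − €1,300 = €2,704 for coinsurance.
20% of €2,704 = €540.80 falls to the patient.
That puts the patient's cost at €1,300 + €540.80 = €1,840.80 before any cap.
Total out-of-pocket so far would be €0 + €1,840.80 = €1,840.80, below the €3,500 cap — no reduction.
Insurer pays the balance: €4,004 − €1,840.80 = €2,163.20.

€2,163.20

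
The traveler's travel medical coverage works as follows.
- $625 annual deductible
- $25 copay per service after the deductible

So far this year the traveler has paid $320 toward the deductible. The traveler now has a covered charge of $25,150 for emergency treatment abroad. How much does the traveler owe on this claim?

$320 of the $625 deductible is already met, leaving $305.
The remaining $24,845 (= $25,150 − $305) moves to the copay.
Copay on this service: $25.
So the traveler owes $305 + $25 = $330.

$330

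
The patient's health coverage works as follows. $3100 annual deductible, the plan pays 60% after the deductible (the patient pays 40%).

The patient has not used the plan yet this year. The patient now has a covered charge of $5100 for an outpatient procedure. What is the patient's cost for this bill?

Deductible not yet touched, so the first $3100 of the bill goes to the deductible.
The remaining $2000 (= $5100 − $3100) moves to coinsurance.
Coinsurance: $2000 × 40% = $800.
That puts the patient's cost at $3100 + $800 = $3900.

$3900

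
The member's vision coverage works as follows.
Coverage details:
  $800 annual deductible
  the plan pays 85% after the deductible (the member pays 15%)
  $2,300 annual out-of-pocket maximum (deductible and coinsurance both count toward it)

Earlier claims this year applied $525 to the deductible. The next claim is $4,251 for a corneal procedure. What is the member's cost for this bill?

$871.40

Deductible still to meet: $800 − $525 = $275.
The remaining $3,976 (= $4,251 − $275) moves to coinsurance.
Coinsurance: $3,976 × 15% = $596.40.
Member responsibility before any cap: $275 + $596.40 = $871.40.
Total out-of-pocket so far would be $525 + $871.40 = $1,396.40, below the $2,300 cap — no reduction.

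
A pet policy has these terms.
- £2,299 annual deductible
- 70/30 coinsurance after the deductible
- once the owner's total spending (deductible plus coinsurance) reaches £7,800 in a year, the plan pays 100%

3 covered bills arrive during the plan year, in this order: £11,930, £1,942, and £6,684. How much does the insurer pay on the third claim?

£4,678.80

Claim 1 — £11,930: £2,299 finishes the deductible; £9,631 goes to coinsurance; coinsurance £9,631 × 30% = £2,889.30. Owner pays £5,188.30; OOP now £5,188.30. Plan pays £11,930 − £5,188.30 = £6,741.70.
Claim 2 — £1,942: deductible met; 30% of £1,942 = £582.60. Cost to owner: £582.60. OOP to date £5,770.90. Plan pays £1,942 − £582.60 = £1,359.40.
Claim 3 — £6,684: deductible met; 30% of £6,684 = £2,005.20. Owner owes £2,005.20 (running OOP £7,776.10). Plan pays £6,684 − £2,005.20 = £4,678.80.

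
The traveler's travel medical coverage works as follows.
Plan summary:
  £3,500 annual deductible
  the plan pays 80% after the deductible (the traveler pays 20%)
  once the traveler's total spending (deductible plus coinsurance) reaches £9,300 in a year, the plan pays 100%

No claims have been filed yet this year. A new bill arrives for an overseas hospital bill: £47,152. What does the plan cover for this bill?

£37,852

The full £3,500 deductible is still open; £3,500 of this bill applies to it.
That leaves £47,152 − £3,500 = £43,652 for coinsurance.
Traveler's 20% share of £43,652 is £8,730.40.
So the traveler owes £3,500 + £8,730.40 = £12,230.40 before any cap.
That would bring total out-of-pocket to £12,230.40, past the £9,300 cap. The traveler is capped at £9,300 − £0 = £9,300 on this claim.
The insurer covers the remainder: £47,152 − £9,300 = £37,852.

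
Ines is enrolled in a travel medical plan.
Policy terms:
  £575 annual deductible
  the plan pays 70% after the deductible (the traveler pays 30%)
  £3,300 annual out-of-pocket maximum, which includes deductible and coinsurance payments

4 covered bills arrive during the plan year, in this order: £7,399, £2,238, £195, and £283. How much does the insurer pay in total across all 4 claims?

£6,815

Bill 1, £7,399: £575 to deductible, leaving £6,824; traveler's 30% is £2,047.20. Traveler pays £2,622.20; OOP now £2,622.20. Plan pays £7,399 − £2,622.20 = £4,776.80.
Bill 2, £2,238: 30% coinsurance on £2,238 = £671.40. Traveler pays £671.40; OOP now £3,293.60. Plan pays £2,238 − £671.40 = £1,566.60.
Bill 3, £195: 30% coinsurance on £195 = £58.50. That would push OOP to £3,352.10, over the £3,300 cap, so traveler pays £3,300 − £3,293.60 = £6.40. Plan pays £195 − £6.40 = £188.60.
Bill 4, £283: deductible already satisfied, so traveler's share is 30% × £283 = £84.90. That would push OOP to £3,384.90, over the £3,300 cap, so traveler pays £3,300 − £3,300 = £0. Plan pays £283 − £0 = £283.
Insurer total = bills − traveler's total = £10,115 − £3,300 = £6,815.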